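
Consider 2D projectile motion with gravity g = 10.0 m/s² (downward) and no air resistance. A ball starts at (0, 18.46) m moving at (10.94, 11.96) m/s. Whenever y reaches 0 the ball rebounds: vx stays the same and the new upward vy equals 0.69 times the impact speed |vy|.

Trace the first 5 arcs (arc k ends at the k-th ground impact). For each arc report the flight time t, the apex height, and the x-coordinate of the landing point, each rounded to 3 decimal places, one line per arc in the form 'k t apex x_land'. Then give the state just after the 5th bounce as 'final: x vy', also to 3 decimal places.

1 3.459 25.612 37.844
2 3.123 12.194 72.014
3 2.155 5.806 95.590
4 1.487 2.764 111.858
5 1.026 1.316 123.083
final: 123.083 3.540

Arc 1: start y=18.460, vy=11.960 → t=3.459, apex=25.612, x_land=37.844, impact vy=-22.633
  bounce: vy ← 0.69·22.633 = 15.617
Arc 2: start y=0.000, vy=15.617 → t=3.123, apex=12.194, x_land=72.014, impact vy=-15.617
  bounce: vy ← 0.69·15.617 = 10.775
Arc 3: start y=0.000, vy=10.775 → t=2.155, apex=5.806, x_land=95.590, impact vy=-10.775
  bounce: vy ← 0.69·10.775 = 7.435
Arc 4: start y=0.000, vy=7.435 → t=1.487, apex=2.764, x_land=111.858, impact vy=-7.435
  bounce: vy ← 0.69·7.435 = 5.130
Arc 5: start y=0.000, vy=5.130 → t=1.026, apex=1.316, x_land=123.083, impact vy=-5.130
  bounce: vy ← 0.69·5.130 = 3.540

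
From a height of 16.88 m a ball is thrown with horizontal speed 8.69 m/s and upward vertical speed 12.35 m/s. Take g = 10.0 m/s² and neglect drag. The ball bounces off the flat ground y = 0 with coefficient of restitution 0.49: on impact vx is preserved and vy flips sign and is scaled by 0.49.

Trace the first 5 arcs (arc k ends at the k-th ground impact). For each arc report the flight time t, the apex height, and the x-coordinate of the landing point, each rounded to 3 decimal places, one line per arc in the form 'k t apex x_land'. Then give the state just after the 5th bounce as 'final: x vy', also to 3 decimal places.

Arc 1: start y=16.880, vy=12.350 → t=3.449, apex=24.506, x_land=29.971, impact vy=-22.139
  bounce: vy ← 0.49·22.139 = 10.848
Arc 2: start y=0.000, vy=10.848 → t=2.170, apex=5.884, x_land=48.824, impact vy=-10.848
  bounce: vy ← 0.49·10.848 = 5.316
Arc 3: start y=0.000, vy=5.316 → t=1.063, apex=1.413, x_land=58.063, impact vy=-5.316
  bounce: vy ← 0.49·5.316 = 2.605
Arc 4: start y=0.000, vy=2.605 → t=0.521, apex=0.339, x_land=62.590, impact vy=-2.605
  bounce: vy ← 0.49·2.605 = 1.276
Arc 5: start y=0.000, vy=1.276 → t=0.255, apex=0.081, x_land=64.808, impact vy=-1.276
  bounce: vy ← 0.49·1.276 = 0.625

1 3.449 24.506 29.971
2 2.170 5.884 48.824
3 1.063 1.413 58.063
4 0.521 0.339 62.590
5 0.255 0.081 64.808
final: 64.808 0.625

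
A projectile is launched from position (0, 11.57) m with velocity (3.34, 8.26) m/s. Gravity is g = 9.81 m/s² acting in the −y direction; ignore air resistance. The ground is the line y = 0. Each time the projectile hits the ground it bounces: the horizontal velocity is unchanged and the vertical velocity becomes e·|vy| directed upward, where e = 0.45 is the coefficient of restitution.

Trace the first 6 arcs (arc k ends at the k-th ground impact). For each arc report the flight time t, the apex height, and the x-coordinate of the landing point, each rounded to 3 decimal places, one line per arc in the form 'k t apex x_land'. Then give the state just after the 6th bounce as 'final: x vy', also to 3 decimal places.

Arc 1: start y=11.570, vy=8.260 → t=2.594, apex=15.047, x_land=8.662, impact vy=-17.182
  bounce: vy ← 0.45·17.182 = 7.732
Arc 2: start y=0.000, vy=7.732 → t=1.576, apex=3.047, x_land=13.927, impact vy=-7.732
  bounce: vy ← 0.45·7.732 = 3.479
Arc 3: start y=0.000, vy=3.479 → t=0.709, apex=0.617, x_land=16.297, impact vy=-3.479
  bounce: vy ← 0.45·3.479 = 1.566
Arc 4: start y=0.000, vy=1.566 → t=0.319, apex=0.125, x_land=17.363, impact vy=-1.566
  bounce: vy ← 0.45·1.566 = 0.705
Arc 5: start y=0.000, vy=0.705 → t=0.144, apex=0.025, x_land=17.843, impact vy=-0.705
  bounce: vy ← 0.45·0.705 = 0.317
Arc 6: start y=0.000, vy=0.317 → t=0.065, apex=0.005, x_land=18.058, impact vy=-0.317
  bounce: vy ← 0.45·0.317 = 0.143

1 2.594 15.047 8.662
2 1.576 3.047 13.927
3 0.709 0.617 16.297
4 0.319 0.125 17.363
5 0.144 0.025 17.843
6 0.065 0.005 18.058
final: 18.058 0.143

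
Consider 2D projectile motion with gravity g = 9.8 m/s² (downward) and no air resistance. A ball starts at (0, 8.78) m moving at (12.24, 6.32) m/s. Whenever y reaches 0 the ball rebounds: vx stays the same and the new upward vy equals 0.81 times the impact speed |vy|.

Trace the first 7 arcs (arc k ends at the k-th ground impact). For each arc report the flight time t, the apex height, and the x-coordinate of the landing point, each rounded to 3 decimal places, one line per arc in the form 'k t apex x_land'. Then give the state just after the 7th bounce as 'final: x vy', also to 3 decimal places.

1 2.131 10.818 26.080
2 2.407 7.098 55.543
3 1.950 4.657 79.407
4 1.579 3.055 98.738
5 1.279 2.005 114.395
6 1.036 1.315 127.078
7 0.839 0.863 137.351
final: 137.351 3.331

Arc 1: start y=8.780, vy=6.320 → t=2.131, apex=10.818, x_land=26.080, impact vy=-14.561
  bounce: vy ← 0.81·14.561 = 11.795
Arc 2: start y=0.000, vy=11.795 → t=2.407, apex=7.098, x_land=55.543, impact vy=-11.795
  bounce: vy ← 0.81·11.795 = 9.554
Arc 3: start y=0.000, vy=9.554 → t=1.950, apex=4.657, x_land=79.407, impact vy=-9.554
  bounce: vy ← 0.81·9.554 = 7.738
Arc 4: start y=0.000, vy=7.738 → t=1.579, apex=3.055, x_land=98.738, impact vy=-7.738
  bounce: vy ← 0.81·7.738 = 6.268
Arc 5: start y=0.000, vy=6.268 → t=1.279, apex=2.005, x_land=114.395, impact vy=-6.268
  bounce: vy ← 0.81·6.268 = 5.077
Arc 6: start y=0.000, vy=5.077 → t=1.036, apex=1.315, x_land=127.078, impact vy=-5.077
  bounce: vy ← 0.81·5.077 = 4.113
Arc 7: start y=0.000, vy=4.113 → t=0.839, apex=0.863, x_land=137.351, impact vy=-4.113
  bounce: vy ← 0.81·4.113 = 3.331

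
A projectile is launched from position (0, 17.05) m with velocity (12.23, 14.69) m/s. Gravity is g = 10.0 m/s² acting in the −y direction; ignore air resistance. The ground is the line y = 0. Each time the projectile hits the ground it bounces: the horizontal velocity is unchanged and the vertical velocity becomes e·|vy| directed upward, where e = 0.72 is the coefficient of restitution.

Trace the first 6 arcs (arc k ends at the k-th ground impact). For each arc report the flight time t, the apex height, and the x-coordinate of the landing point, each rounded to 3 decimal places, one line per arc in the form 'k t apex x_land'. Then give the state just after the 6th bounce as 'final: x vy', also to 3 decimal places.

1 3.829 27.840 46.824
2 3.398 14.432 88.381
3 2.446 7.482 118.301
4 1.761 3.878 139.844
5 1.268 2.011 155.355
6 0.913 1.042 166.523
final: 166.523 3.287

Arc 1: start y=17.050, vy=14.690 → t=3.829, apex=27.840, x_land=46.824, impact vy=-23.597
  bounce: vy ← 0.72·23.597 = 16.989
Arc 2: start y=0.000, vy=16.989 → t=3.398, apex=14.432, x_land=88.381, impact vy=-16.989
  bounce: vy ← 0.72·16.989 = 12.232
Arc 3: start y=0.000, vy=12.232 → t=2.446, apex=7.482, x_land=118.301, impact vy=-12.232
  bounce: vy ← 0.72·12.232 = 8.807
Arc 4: start y=0.000, vy=8.807 → t=1.761, apex=3.878, x_land=139.844, impact vy=-8.807
  bounce: vy ← 0.72·8.807 = 6.341
Arc 5: start y=0.000, vy=6.341 → t=1.268, apex=2.011, x_land=155.355, impact vy=-6.341
  bounce: vy ← 0.72·6.341 = 4.566
Arc 6: start y=0.000, vy=4.566 → t=0.913, apex=1.042, x_land=166.523, impact vy=-4.566
  bounce: vy ← 0.72·4.566 = 3.287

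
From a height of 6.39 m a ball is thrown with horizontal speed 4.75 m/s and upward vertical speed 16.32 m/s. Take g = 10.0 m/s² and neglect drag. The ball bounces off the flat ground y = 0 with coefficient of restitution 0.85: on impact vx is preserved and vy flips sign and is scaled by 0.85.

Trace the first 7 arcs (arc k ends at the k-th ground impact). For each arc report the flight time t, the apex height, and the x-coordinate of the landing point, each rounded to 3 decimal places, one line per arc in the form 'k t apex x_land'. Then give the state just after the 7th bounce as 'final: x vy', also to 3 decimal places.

1 3.617 19.707 17.182
2 3.375 14.238 33.213
3 2.869 10.287 46.840
4 2.438 7.433 58.423
5 2.073 5.370 68.268
6 1.762 3.880 76.636
7 1.498 2.803 83.750
final: 83.750 6.364

Arc 1: start y=6.390, vy=16.320 → t=3.617, apex=19.707, x_land=17.182, impact vy=-19.853
  bounce: vy ← 0.85·19.853 = 16.875
Arc 2: start y=0.000, vy=16.875 → t=3.375, apex=14.238, x_land=33.213, impact vy=-16.875
  bounce: vy ← 0.85·16.875 = 14.344
Arc 3: start y=0.000, vy=14.344 → t=2.869, apex=10.287, x_land=46.840, impact vy=-14.344
  bounce: vy ← 0.85·14.344 = 12.192
Arc 4: start y=0.000, vy=12.192 → t=2.438, apex=7.433, x_land=58.423, impact vy=-12.192
  bounce: vy ← 0.85·12.192 = 10.363
Arc 5: start y=0.000, vy=10.363 → t=2.073, apex=5.370, x_land=68.268, impact vy=-10.363
  bounce: vy ← 0.85·10.363 = 8.809
Arc 6: start y=0.000, vy=8.809 → t=1.762, apex=3.880, x_land=76.636, impact vy=-8.809
  bounce: vy ← 0.85·8.809 = 7.488
Arc 7: start y=0.000, vy=7.488 → t=1.498, apex=2.803, x_land=83.750, impact vy=-7.488
  bounce: vy ← 0.85·7.488 = 6.364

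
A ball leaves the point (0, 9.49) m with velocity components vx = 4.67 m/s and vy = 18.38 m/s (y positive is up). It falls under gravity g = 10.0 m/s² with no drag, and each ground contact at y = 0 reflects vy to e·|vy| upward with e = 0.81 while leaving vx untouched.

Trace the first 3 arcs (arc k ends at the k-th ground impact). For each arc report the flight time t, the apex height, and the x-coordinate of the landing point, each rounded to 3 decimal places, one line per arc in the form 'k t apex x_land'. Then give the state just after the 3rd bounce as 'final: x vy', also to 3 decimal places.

Arc 1: start y=9.490, vy=18.380 → t=4.135, apex=26.381, x_land=19.310, impact vy=-22.970
  bounce: vy ← 0.81·22.970 = 18.606
Arc 2: start y=0.000, vy=18.606 → t=3.721, apex=17.309, x_land=36.688, impact vy=-18.606
  bounce: vy ← 0.81·18.606 = 15.071
Arc 3: start y=0.000, vy=15.071 → t=3.014, apex=11.356, x_land=50.764, impact vy=-15.071
  bounce: vy ← 0.81·15.071 = 12.207

1 4.135 26.381 19.310
2 3.721 17.309 36.688
3 3.014 11.356 50.764
final: 50.764 12.207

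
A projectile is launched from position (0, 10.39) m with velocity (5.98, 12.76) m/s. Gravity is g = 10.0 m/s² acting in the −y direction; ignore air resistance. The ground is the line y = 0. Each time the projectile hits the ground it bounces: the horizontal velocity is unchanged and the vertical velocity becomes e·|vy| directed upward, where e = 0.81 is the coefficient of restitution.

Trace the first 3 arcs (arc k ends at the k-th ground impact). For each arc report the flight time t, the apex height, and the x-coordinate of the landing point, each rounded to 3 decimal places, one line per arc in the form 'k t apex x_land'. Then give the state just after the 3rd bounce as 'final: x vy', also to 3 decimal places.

1 3.201 18.531 19.143
2 3.119 12.158 37.793
3 2.526 7.977 52.899
final: 52.899 10.231

Arc 1: start y=10.390, vy=12.760 → t=3.201, apex=18.531, x_land=19.143, impact vy=-19.251
  bounce: vy ← 0.81·19.251 = 15.594
Arc 2: start y=0.000, vy=15.594 → t=3.119, apex=12.158, x_land=37.793, impact vy=-15.594
  bounce: vy ← 0.81·15.594 = 12.631
Arc 3: start y=0.000, vy=12.631 → t=2.526, apex=7.977, x_land=52.899, impact vy=-12.631
  bounce: vy ← 0.81·12.631 = 10.231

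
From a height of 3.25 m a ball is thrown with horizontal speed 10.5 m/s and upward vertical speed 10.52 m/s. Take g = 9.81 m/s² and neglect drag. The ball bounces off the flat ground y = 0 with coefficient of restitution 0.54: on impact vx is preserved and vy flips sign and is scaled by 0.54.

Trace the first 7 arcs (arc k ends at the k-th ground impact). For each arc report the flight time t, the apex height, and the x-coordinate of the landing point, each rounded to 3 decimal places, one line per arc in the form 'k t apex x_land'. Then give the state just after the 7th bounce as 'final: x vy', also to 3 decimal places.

1 2.419 8.891 25.396
2 1.454 2.593 40.664
3 0.785 0.756 48.908
4 0.424 0.220 53.360
5 0.229 0.064 55.764
6 0.124 0.019 57.062
7 0.067 0.005 57.763
final: 57.763 0.177

Arc 1: start y=3.250, vy=10.520 → t=2.419, apex=8.891, x_land=25.396, impact vy=-13.207
  bounce: vy ← 0.54·13.207 = 7.132
Arc 2: start y=0.000, vy=7.132 → t=1.454, apex=2.593, x_land=40.664, impact vy=-7.132
  bounce: vy ← 0.54·7.132 = 3.851
Arc 3: start y=0.000, vy=3.851 → t=0.785, apex=0.756, x_land=48.908, impact vy=-3.851
  bounce: vy ← 0.54·3.851 = 2.080
Arc 4: start y=0.000, vy=2.080 → t=0.424, apex=0.220, x_land=53.360, impact vy=-2.080
  bounce: vy ← 0.54·2.080 = 1.123
Arc 5: start y=0.000, vy=1.123 → t=0.229, apex=0.064, x_land=55.764, impact vy=-1.123
  bounce: vy ← 0.54·1.123 = 0.606
Arc 6: start y=0.000, vy=0.606 → t=0.124, apex=0.019, x_land=57.062, impact vy=-0.606
  bounce: vy ← 0.54·0.606 = 0.327
Arc 7: start y=0.000, vy=0.327 → t=0.067, apex=0.005, x_land=57.763, impact vy=-0.327
  bounce: vy ← 0.54·0.327 = 0.177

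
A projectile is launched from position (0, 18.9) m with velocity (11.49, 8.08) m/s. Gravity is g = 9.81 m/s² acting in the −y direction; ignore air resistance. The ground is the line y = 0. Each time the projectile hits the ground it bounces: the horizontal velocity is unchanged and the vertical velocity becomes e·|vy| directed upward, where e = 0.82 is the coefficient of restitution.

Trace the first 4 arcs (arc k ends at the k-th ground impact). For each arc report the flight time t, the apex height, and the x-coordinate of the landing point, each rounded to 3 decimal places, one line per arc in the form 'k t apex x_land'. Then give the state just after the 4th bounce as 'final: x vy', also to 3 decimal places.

1 2.952 22.228 33.923
2 3.491 14.946 74.037
3 2.863 10.050 106.930
4 2.347 6.757 133.902
final: 133.902 9.442

Arc 1: start y=18.900, vy=8.080 → t=2.952, apex=22.228, x_land=33.923, impact vy=-20.883
  bounce: vy ← 0.82·20.883 = 17.124
Arc 2: start y=0.000, vy=17.124 → t=3.491, apex=14.946, x_land=74.037, impact vy=-17.124
  bounce: vy ← 0.82·17.124 = 14.042
Arc 3: start y=0.000, vy=14.042 → t=2.863, apex=10.050, x_land=106.930, impact vy=-14.042
  bounce: vy ← 0.82·14.042 = 11.514
Arc 4: start y=0.000, vy=11.514 → t=2.347, apex=6.757, x_land=133.902, impact vy=-11.514
  bounce: vy ← 0.82·11.514 = 9.442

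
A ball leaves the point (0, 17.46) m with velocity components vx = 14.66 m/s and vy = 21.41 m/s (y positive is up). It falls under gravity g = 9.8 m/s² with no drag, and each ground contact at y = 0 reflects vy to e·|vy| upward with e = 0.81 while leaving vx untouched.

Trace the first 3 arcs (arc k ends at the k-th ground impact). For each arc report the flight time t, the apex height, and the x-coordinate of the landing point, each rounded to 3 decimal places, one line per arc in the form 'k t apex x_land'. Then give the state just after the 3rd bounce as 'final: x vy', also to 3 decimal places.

1 5.072 40.847 74.355
2 4.677 26.800 142.924
3 3.789 17.583 198.466
final: 198.466 15.037

Arc 1: start y=17.460, vy=21.410 → t=5.072, apex=40.847, x_land=74.355, impact vy=-28.295
  bounce: vy ← 0.81·28.295 = 22.919
Arc 2: start y=0.000, vy=22.919 → t=4.677, apex=26.800, x_land=142.924, impact vy=-22.919
  bounce: vy ← 0.81·22.919 = 18.564
Arc 3: start y=0.000, vy=18.564 → t=3.789, apex=17.583, x_land=198.466, impact vy=-18.564
  bounce: vy ← 0.81·18.564 = 15.037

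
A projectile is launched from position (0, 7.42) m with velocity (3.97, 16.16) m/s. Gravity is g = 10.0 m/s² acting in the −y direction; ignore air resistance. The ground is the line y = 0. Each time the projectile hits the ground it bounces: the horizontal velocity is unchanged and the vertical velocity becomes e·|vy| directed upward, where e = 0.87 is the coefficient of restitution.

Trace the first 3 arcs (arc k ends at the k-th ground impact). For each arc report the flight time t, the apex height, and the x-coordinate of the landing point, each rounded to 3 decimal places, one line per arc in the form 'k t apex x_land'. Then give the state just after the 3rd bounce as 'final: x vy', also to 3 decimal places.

Arc 1: start y=7.420, vy=16.160 → t=3.640, apex=20.477, x_land=14.450, impact vy=-20.237
  bounce: vy ← 0.87·20.237 = 17.606
Arc 2: start y=0.000, vy=17.606 → t=3.521, apex=15.499, x_land=28.429, impact vy=-17.606
  bounce: vy ← 0.87·17.606 = 15.318
Arc 3: start y=0.000, vy=15.318 → t=3.064, apex=11.731, x_land=40.591, impact vy=-15.318
  bounce: vy ← 0.87·15.318 = 13.326

1 3.640 20.477 14.450
2 3.521 15.499 28.429
3 3.064 11.731 40.591
final: 40.591 13.326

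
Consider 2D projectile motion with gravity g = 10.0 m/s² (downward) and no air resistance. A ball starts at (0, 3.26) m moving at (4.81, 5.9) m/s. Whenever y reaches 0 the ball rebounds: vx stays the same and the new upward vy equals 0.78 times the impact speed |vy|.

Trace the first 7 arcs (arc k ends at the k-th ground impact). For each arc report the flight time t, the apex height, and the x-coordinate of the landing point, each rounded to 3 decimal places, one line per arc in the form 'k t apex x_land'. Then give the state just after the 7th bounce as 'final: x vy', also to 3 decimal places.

Arc 1: start y=3.260, vy=5.900 → t=1.590, apex=5.000, x_land=7.648, impact vy=-10.000
  bounce: vy ← 0.78·10.000 = 7.800
Arc 2: start y=0.000, vy=7.800 → t=1.560, apex=3.042, x_land=15.152, impact vy=-7.800
  bounce: vy ← 0.78·7.800 = 6.084
Arc 3: start y=0.000, vy=6.084 → t=1.217, apex=1.851, x_land=21.005, impact vy=-6.084
  bounce: vy ← 0.78·6.084 = 4.746
Arc 4: start y=0.000, vy=4.746 → t=0.949, apex=1.126, x_land=25.571, impact vy=-4.746
  bounce: vy ← 0.78·4.746 = 3.702
Arc 5: start y=0.000, vy=3.702 → t=0.740, apex=0.685, x_land=29.132, impact vy=-3.702
  bounce: vy ← 0.78·3.702 = 2.887
Arc 6: start y=0.000, vy=2.887 → t=0.577, apex=0.417, x_land=31.909, impact vy=-2.887
  bounce: vy ← 0.78·2.887 = 2.252
Arc 7: start y=0.000, vy=2.252 → t=0.450, apex=0.254, x_land=34.076, impact vy=-2.252
  bounce: vy ← 0.78·2.252 = 1.757

1 1.590 5.000 7.648
2 1.560 3.042 15.152
3 1.217 1.851 21.005
4 0.949 1.126 25.571
5 0.740 0.685 29.132
6 0.577 0.417 31.909
7 0.450 0.254 34.076
final: 34.076 1.757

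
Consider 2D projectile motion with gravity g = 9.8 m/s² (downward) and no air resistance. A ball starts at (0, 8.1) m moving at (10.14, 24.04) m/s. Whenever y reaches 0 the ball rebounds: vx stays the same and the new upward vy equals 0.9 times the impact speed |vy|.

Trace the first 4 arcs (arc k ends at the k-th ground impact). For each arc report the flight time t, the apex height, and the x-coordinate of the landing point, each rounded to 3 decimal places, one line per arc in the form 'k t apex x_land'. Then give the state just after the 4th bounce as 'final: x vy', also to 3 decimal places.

1 5.223 37.586 52.958
2 4.985 30.444 103.508
3 4.487 24.660 149.003
4 4.038 19.975 189.949
final: 189.949 17.808

Arc 1: start y=8.100, vy=24.040 → t=5.223, apex=37.586, x_land=52.958, impact vy=-27.142
  bounce: vy ← 0.9·27.142 = 24.428
Arc 2: start y=0.000, vy=24.428 → t=4.985, apex=30.444, x_land=103.508, impact vy=-24.428
  bounce: vy ← 0.9·24.428 = 21.985
Arc 3: start y=0.000, vy=21.985 → t=4.487, apex=24.660, x_land=149.003, impact vy=-21.985
  bounce: vy ← 0.9·21.985 = 19.786
Arc 4: start y=0.000, vy=19.786 → t=4.038, apex=19.975, x_land=189.949, impact vy=-19.786
  bounce: vy ← 0.9·19.786 = 17.808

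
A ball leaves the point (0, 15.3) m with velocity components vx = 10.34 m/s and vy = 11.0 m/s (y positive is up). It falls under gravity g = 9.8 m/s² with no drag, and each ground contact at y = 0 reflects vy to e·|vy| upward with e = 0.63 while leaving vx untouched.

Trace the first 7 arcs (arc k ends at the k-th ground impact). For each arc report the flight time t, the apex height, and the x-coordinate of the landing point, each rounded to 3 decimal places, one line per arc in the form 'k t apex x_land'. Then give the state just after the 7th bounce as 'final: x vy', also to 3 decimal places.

1 3.216 21.473 33.252
2 2.638 8.523 60.526
3 1.662 3.383 77.708
4 1.047 1.343 88.533
5 0.660 0.533 95.353
6 0.416 0.211 99.649
7 0.262 0.084 102.356
final: 102.356 0.808

Arc 1: start y=15.300, vy=11.000 → t=3.216, apex=21.473, x_land=33.252, impact vy=-20.515
  bounce: vy ← 0.63·20.515 = 12.925
Arc 2: start y=0.000, vy=12.925 → t=2.638, apex=8.523, x_land=60.526, impact vy=-12.925
  bounce: vy ← 0.63·12.925 = 8.143
Arc 3: start y=0.000, vy=8.143 → t=1.662, apex=3.383, x_land=77.708, impact vy=-8.143
  bounce: vy ← 0.63·8.143 = 5.130
Arc 4: start y=0.000, vy=5.130 → t=1.047, apex=1.343, x_land=88.533, impact vy=-5.130
  bounce: vy ← 0.63·5.130 = 3.232
Arc 5: start y=0.000, vy=3.232 → t=0.660, apex=0.533, x_land=95.353, impact vy=-3.232
  bounce: vy ← 0.63·3.232 = 2.036
Arc 6: start y=0.000, vy=2.036 → t=0.416, apex=0.211, x_land=99.649, impact vy=-2.036
  bounce: vy ← 0.63·2.036 = 1.283
Arc 7: start y=0.000, vy=1.283 → t=0.262, apex=0.084, x_land=102.356, impact vy=-1.283
  bounce: vy ← 0.63·1.283 = 0.808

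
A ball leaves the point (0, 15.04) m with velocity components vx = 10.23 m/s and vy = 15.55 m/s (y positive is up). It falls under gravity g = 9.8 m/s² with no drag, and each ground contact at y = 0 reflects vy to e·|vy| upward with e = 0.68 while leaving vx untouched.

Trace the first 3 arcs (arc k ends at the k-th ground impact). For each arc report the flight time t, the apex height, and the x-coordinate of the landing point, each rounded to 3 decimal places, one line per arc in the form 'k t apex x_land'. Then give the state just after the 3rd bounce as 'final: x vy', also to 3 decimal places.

Arc 1: start y=15.040, vy=15.550 → t=3.950, apex=27.377, x_land=40.413, impact vy=-23.164
  bounce: vy ← 0.68·23.164 = 15.752
Arc 2: start y=0.000, vy=15.752 → t=3.215, apex=12.659, x_land=73.299, impact vy=-15.752
  bounce: vy ← 0.68·15.752 = 10.711
Arc 3: start y=0.000, vy=10.711 → t=2.186, apex=5.854, x_land=95.661, impact vy=-10.711
  bounce: vy ← 0.68·10.711 = 7.284

1 3.950 27.377 40.413
2 3.215 12.659 73.299
3 2.186 5.854 95.661
final: 95.661 7.284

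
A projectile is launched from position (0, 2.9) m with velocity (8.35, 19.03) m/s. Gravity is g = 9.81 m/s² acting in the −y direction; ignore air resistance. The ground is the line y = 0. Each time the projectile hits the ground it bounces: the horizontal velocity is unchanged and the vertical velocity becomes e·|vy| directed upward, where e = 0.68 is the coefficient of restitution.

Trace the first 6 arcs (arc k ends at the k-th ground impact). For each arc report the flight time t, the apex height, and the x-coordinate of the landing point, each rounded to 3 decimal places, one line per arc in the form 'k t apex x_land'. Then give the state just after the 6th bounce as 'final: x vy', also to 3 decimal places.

Arc 1: start y=2.900, vy=19.030 → t=4.027, apex=21.358, x_land=33.622, impact vy=-20.470
  bounce: vy ← 0.68·20.470 = 13.920
Arc 2: start y=0.000, vy=13.920 → t=2.838, apex=9.876, x_land=57.318, impact vy=-13.920
  bounce: vy ← 0.68·13.920 = 9.466
Arc 3: start y=0.000, vy=9.466 → t=1.930, apex=4.567, x_land=73.432, impact vy=-9.466
  bounce: vy ← 0.68·9.466 = 6.437
Arc 4: start y=0.000, vy=6.437 → t=1.312, apex=2.112, x_land=84.389, impact vy=-6.437
  bounce: vy ← 0.68·6.437 = 4.377
Arc 5: start y=0.000, vy=4.377 → t=0.892, apex=0.976, x_land=91.840, impact vy=-4.377
  bounce: vy ← 0.68·4.377 = 2.976
Arc 6: start y=0.000, vy=2.976 → t=0.607, apex=0.451, x_land=96.907, impact vy=-2.976
  bounce: vy ← 0.68·2.976 = 2.024

1 4.027 21.358 33.622
2 2.838 9.876 57.318
3 1.930 4.567 73.432
4 1.312 2.112 84.389
5 0.892 0.976 91.840
6 0.607 0.451 96.907
final: 96.907 2.024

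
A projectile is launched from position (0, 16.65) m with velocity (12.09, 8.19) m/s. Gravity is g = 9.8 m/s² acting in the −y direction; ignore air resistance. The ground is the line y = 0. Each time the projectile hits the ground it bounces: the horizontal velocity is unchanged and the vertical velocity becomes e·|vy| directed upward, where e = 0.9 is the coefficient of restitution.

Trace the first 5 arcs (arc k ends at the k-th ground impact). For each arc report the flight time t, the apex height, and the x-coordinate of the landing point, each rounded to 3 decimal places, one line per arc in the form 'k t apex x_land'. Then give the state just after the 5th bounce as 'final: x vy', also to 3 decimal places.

Arc 1: start y=16.650, vy=8.190 → t=2.860, apex=20.072, x_land=34.573, impact vy=-19.835
  bounce: vy ← 0.9·19.835 = 17.851
Arc 2: start y=0.000, vy=17.851 → t=3.643, apex=16.259, x_land=78.619, impact vy=-17.851
  bounce: vy ← 0.9·17.851 = 16.066
Arc 3: start y=0.000, vy=16.066 → t=3.279, apex=13.169, x_land=118.259, impact vy=-16.066
  bounce: vy ← 0.9·16.066 = 14.460
Arc 4: start y=0.000, vy=14.460 → t=2.951, apex=10.667, x_land=153.936, impact vy=-14.460
  bounce: vy ← 0.9·14.460 = 13.014
Arc 5: start y=0.000, vy=13.014 → t=2.656, apex=8.640, x_land=186.045, impact vy=-13.014
  bounce: vy ← 0.9·13.014 = 11.712

1 2.860 20.072 34.573
2 3.643 16.259 78.619
3 3.279 13.169 118.259
4 2.951 10.667 153.936
5 2.656 8.640 186.045
final: 186.045 11.712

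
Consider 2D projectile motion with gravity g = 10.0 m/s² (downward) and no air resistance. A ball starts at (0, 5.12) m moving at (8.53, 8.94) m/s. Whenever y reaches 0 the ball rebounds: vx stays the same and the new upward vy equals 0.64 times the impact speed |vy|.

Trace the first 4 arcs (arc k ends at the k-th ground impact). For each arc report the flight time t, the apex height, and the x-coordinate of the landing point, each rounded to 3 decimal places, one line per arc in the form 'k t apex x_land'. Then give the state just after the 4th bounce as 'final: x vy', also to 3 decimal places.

1 2.244 9.116 19.144
2 1.728 3.734 33.886
3 1.106 1.529 43.322
4 0.708 0.626 49.361
final: 49.361 2.265

Arc 1: start y=5.120, vy=8.940 → t=2.244, apex=9.116, x_land=19.144, impact vy=-13.503
  bounce: vy ← 0.64·13.503 = 8.642
Arc 2: start y=0.000, vy=8.642 → t=1.728, apex=3.734, x_land=33.886, impact vy=-8.642
  bounce: vy ← 0.64·8.642 = 5.531
Arc 3: start y=0.000, vy=5.531 → t=1.106, apex=1.529, x_land=43.322, impact vy=-5.531
  bounce: vy ← 0.64·5.531 = 3.540
Arc 4: start y=0.000, vy=3.540 → t=0.708, apex=0.626, x_land=49.361, impact vy=-3.540
  bounce: vy ← 0.64·3.540 = 2.265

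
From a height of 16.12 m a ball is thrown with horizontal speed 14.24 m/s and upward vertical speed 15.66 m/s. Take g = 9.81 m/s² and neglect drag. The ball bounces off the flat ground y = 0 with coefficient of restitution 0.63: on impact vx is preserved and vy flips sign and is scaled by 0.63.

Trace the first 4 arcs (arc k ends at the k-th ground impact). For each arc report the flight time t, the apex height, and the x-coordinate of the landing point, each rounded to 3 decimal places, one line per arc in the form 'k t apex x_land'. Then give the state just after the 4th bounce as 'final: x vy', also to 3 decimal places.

Arc 1: start y=16.120, vy=15.660 → t=4.012, apex=28.619, x_land=57.129, impact vy=-23.696
  bounce: vy ← 0.63·23.696 = 14.929
Arc 2: start y=0.000, vy=14.929 → t=3.044, apex=11.359, x_land=100.469, impact vy=-14.929
  bounce: vy ← 0.63·14.929 = 9.405
Arc 3: start y=0.000, vy=9.405 → t=1.917, apex=4.508, x_land=127.773, impact vy=-9.405
  bounce: vy ← 0.63·9.405 = 5.925
Arc 4: start y=0.000, vy=5.925 → t=1.208, apex=1.789, x_land=144.975, impact vy=-5.925
  bounce: vy ← 0.63·5.925 = 3.733

1 4.012 28.619 57.129
2 3.044 11.359 100.469
3 1.917 4.508 127.773
4 1.208 1.789 144.975
final: 144.975 3.733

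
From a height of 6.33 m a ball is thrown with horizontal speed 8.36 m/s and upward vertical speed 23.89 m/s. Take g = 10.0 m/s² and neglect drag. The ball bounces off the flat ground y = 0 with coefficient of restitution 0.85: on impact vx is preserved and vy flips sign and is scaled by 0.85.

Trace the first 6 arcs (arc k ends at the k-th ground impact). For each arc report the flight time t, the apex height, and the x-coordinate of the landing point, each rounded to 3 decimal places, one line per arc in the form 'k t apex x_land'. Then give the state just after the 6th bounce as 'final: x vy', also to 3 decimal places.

1 5.030 34.867 42.048
2 4.489 25.191 79.578
3 3.816 18.201 111.478
4 3.243 13.150 138.593
5 2.757 9.501 161.641
6 2.343 6.864 181.232
final: 181.232 9.959

Arc 1: start y=6.330, vy=23.890 → t=5.030, apex=34.867, x_land=42.048, impact vy=-26.407
  bounce: vy ← 0.85·26.407 = 22.446
Arc 2: start y=0.000, vy=22.446 → t=4.489, apex=25.191, x_land=79.578, impact vy=-22.446
  bounce: vy ← 0.85·22.446 = 19.079
Arc 3: start y=0.000, vy=19.079 → t=3.816, apex=18.201, x_land=111.478, impact vy=-19.079
  bounce: vy ← 0.85·19.079 = 16.217
Arc 4: start y=0.000, vy=16.217 → t=3.243, apex=13.150, x_land=138.593, impact vy=-16.217
  bounce: vy ← 0.85·16.217 = 13.785
Arc 5: start y=0.000, vy=13.785 → t=2.757, apex=9.501, x_land=161.641, impact vy=-13.785
  bounce: vy ← 0.85·13.785 = 11.717
Arc 6: start y=0.000, vy=11.717 → t=2.343, apex=6.864, x_land=181.232, impact vy=-11.717
  bounce: vy ← 0.85·11.717 = 9.959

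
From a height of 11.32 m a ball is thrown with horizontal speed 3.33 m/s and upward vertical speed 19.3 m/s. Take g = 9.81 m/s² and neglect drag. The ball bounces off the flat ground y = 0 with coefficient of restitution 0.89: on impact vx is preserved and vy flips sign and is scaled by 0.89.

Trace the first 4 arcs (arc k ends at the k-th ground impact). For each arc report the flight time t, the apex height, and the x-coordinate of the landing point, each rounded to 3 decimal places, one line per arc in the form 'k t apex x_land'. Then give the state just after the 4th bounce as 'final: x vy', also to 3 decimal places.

1 4.453 30.305 14.829
2 4.424 24.005 29.562
3 3.938 19.014 42.675
4 3.505 15.061 54.345
final: 54.345 15.299

Arc 1: start y=11.320, vy=19.300 → t=4.453, apex=30.305, x_land=14.829, impact vy=-24.384
  bounce: vy ← 0.89·24.384 = 21.702
Arc 2: start y=0.000, vy=21.702 → t=4.424, apex=24.005, x_land=29.562, impact vy=-21.702
  bounce: vy ← 0.89·21.702 = 19.315
Arc 3: start y=0.000, vy=19.315 → t=3.938, apex=19.014, x_land=42.675, impact vy=-19.315
  bounce: vy ← 0.89·19.315 = 17.190
Arc 4: start y=0.000, vy=17.190 → t=3.505, apex=15.061, x_land=54.345, impact vy=-17.190
  bounce: vy ← 0.89·17.190 = 15.299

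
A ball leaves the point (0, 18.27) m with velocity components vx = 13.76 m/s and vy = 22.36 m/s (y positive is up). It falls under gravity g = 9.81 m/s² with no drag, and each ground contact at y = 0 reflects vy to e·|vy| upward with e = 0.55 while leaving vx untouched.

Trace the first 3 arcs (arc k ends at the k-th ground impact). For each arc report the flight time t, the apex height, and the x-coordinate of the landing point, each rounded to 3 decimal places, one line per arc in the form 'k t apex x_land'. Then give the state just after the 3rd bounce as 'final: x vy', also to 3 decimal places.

Arc 1: start y=18.270, vy=22.360 → t=5.266, apex=43.753, x_land=72.459, impact vy=-29.299
  bounce: vy ← 0.55·29.299 = 16.114
Arc 2: start y=0.000, vy=16.114 → t=3.285, apex=13.235, x_land=117.665, impact vy=-16.114
  bounce: vy ← 0.55·16.114 = 8.863
Arc 3: start y=0.000, vy=8.863 → t=1.807, apex=4.004, x_land=142.528, impact vy=-8.863
  bounce: vy ← 0.55·8.863 = 4.875

1 5.266 43.753 72.459
2 3.285 13.235 117.665
3 1.807 4.004 142.528
final: 142.528 4.875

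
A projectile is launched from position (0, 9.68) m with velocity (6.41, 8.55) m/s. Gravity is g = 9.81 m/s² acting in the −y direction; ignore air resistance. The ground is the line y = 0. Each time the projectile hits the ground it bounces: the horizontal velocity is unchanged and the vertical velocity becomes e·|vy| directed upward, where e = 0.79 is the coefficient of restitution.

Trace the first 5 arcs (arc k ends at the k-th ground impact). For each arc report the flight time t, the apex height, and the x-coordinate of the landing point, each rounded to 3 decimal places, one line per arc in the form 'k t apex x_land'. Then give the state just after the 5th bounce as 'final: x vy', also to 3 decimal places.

Arc 1: start y=9.680, vy=8.550 → t=2.525, apex=13.406, x_land=16.184, impact vy=-16.218
  bounce: vy ← 0.79·16.218 = 12.812
Arc 2: start y=0.000, vy=12.812 → t=2.612, apex=8.367, x_land=32.927, impact vy=-12.812
  bounce: vy ← 0.79·12.812 = 10.122
Arc 3: start y=0.000, vy=10.122 → t=2.064, apex=5.222, x_land=46.154, impact vy=-10.122
  bounce: vy ← 0.79·10.122 = 7.996
Arc 4: start y=0.000, vy=7.996 → t=1.630, apex=3.259, x_land=56.604, impact vy=-7.996
  bounce: vy ← 0.79·7.996 = 6.317
Arc 5: start y=0.000, vy=6.317 → t=1.288, apex=2.034, x_land=64.859, impact vy=-6.317
  bounce: vy ← 0.79·6.317 = 4.990

1 2.525 13.406 16.184
2 2.612 8.367 32.927
3 2.064 5.222 46.154
4 1.630 3.259 56.604
5 1.288 2.034 64.859
final: 64.859 4.990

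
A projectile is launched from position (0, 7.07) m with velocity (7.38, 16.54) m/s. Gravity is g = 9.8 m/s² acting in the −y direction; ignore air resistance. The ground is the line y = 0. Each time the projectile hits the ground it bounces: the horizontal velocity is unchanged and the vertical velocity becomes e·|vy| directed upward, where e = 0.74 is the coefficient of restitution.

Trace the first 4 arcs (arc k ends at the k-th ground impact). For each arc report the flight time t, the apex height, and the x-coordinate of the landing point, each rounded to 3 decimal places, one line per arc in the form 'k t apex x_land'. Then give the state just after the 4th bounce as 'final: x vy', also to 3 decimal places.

1 3.759 21.028 27.744
2 3.066 11.515 50.370
3 2.269 6.305 67.114
4 1.679 3.453 79.504
final: 79.504 6.088

Arc 1: start y=7.070, vy=16.540 → t=3.759, apex=21.028, x_land=27.744, impact vy=-20.301
  bounce: vy ← 0.74·20.301 = 15.023
Arc 2: start y=0.000, vy=15.023 → t=3.066, apex=11.515, x_land=50.370, impact vy=-15.023
  bounce: vy ← 0.74·15.023 = 11.117
Arc 3: start y=0.000, vy=11.117 → t=2.269, apex=6.305, x_land=67.114, impact vy=-11.117
  bounce: vy ← 0.74·11.117 = 8.227
Arc 4: start y=0.000, vy=8.227 → t=1.679, apex=3.453, x_land=79.504, impact vy=-8.227
  bounce: vy ← 0.74·8.227 = 6.088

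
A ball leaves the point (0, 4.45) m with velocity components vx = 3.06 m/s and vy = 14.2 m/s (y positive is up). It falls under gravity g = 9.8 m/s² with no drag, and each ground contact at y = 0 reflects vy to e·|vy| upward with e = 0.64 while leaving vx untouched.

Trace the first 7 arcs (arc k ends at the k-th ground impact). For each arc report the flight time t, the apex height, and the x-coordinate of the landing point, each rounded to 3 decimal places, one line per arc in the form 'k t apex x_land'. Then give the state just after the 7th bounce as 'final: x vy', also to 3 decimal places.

Arc 1: start y=4.450, vy=14.200 → t=3.183, apex=14.738, x_land=9.741, impact vy=-16.996
  bounce: vy ← 0.64·16.996 = 10.877
Arc 2: start y=0.000, vy=10.877 → t=2.220, apex=6.037, x_land=16.534, impact vy=-10.877
  bounce: vy ← 0.64·10.877 = 6.962
Arc 3: start y=0.000, vy=6.962 → t=1.421, apex=2.473, x_land=20.881, impact vy=-6.962
  bounce: vy ← 0.64·6.962 = 4.455
Arc 4: start y=0.000, vy=4.455 → t=0.909, apex=1.013, x_land=23.663, impact vy=-4.455
  bounce: vy ← 0.64·4.455 = 2.851
Arc 5: start y=0.000, vy=2.851 → t=0.582, apex=0.415, x_land=25.444, impact vy=-2.851
  bounce: vy ← 0.64·2.851 = 1.825
Arc 6: start y=0.000, vy=1.825 → t=0.372, apex=0.170, x_land=26.584, impact vy=-1.825
  bounce: vy ← 0.64·1.825 = 1.168
Arc 7: start y=0.000, vy=1.168 → t=0.238, apex=0.070, x_land=27.313, impact vy=-1.168
  bounce: vy ← 0.64·1.168 = 0.747

1 3.183 14.738 9.741
2 2.220 6.037 16.534
3 1.421 2.473 20.881
4 0.909 1.013 23.663
5 0.582 0.415 25.444
6 0.372 0.170 26.584
7 0.238 0.070 27.313
final: 27.313 0.747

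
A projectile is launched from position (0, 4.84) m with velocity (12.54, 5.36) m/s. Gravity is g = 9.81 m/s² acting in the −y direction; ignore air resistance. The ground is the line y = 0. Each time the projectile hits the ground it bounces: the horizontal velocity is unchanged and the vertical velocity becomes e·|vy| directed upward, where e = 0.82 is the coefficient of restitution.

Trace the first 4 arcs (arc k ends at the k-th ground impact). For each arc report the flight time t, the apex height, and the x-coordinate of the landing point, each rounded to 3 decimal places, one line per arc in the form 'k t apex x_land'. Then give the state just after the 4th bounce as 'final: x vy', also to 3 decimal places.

1 1.680 6.304 21.068
2 1.859 4.239 44.384
3 1.525 2.850 63.502
4 1.250 1.917 79.179
final: 79.179 5.028

Arc 1: start y=4.840, vy=5.360 → t=1.680, apex=6.304, x_land=21.068, impact vy=-11.122
  bounce: vy ← 0.82·11.122 = 9.120
Arc 2: start y=0.000, vy=9.120 → t=1.859, apex=4.239, x_land=44.384, impact vy=-9.120
  bounce: vy ← 0.82·9.120 = 7.478
Arc 3: start y=0.000, vy=7.478 → t=1.525, apex=2.850, x_land=63.502, impact vy=-7.478
  bounce: vy ← 0.82·7.478 = 6.132
Arc 4: start y=0.000, vy=6.132 → t=1.250, apex=1.917, x_land=79.179, impact vy=-6.132
  bounce: vy ← 0.82·6.132 = 5.028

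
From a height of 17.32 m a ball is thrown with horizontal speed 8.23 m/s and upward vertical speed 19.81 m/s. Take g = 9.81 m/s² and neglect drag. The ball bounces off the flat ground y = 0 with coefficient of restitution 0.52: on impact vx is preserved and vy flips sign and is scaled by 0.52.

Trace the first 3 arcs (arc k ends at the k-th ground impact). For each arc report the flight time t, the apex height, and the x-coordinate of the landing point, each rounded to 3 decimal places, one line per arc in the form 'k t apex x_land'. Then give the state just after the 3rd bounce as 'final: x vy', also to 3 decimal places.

1 4.778 37.322 39.321
2 2.869 10.092 62.931
3 1.492 2.729 75.208
final: 75.208 3.805

Arc 1: start y=17.320, vy=19.810 → t=4.778, apex=37.322, x_land=39.321, impact vy=-27.060
  bounce: vy ← 0.52·27.060 = 14.071
Arc 2: start y=0.000, vy=14.071 → t=2.869, apex=10.092, x_land=62.931, impact vy=-14.071
  bounce: vy ← 0.52·14.071 = 7.317
Arc 3: start y=0.000, vy=7.317 → t=1.492, apex=2.729, x_land=75.208, impact vy=-7.317
  bounce: vy ← 0.52·7.317 = 3.805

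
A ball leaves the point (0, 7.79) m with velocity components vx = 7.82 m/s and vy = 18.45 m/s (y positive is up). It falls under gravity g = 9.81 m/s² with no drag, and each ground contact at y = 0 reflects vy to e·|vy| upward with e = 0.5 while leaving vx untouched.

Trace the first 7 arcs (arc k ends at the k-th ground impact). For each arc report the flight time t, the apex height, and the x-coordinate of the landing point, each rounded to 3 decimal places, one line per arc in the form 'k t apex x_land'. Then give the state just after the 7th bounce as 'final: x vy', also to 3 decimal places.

Arc 1: start y=7.790, vy=18.450 → t=4.145, apex=25.140, x_land=32.411, impact vy=-22.209
  bounce: vy ← 0.5·22.209 = 11.105
Arc 2: start y=0.000, vy=11.105 → t=2.264, apex=6.285, x_land=50.115, impact vy=-11.105
  bounce: vy ← 0.5·11.105 = 5.552
Arc 3: start y=0.000, vy=5.552 → t=1.132, apex=1.571, x_land=58.967, impact vy=-5.552
  bounce: vy ← 0.5·5.552 = 2.776
Arc 4: start y=0.000, vy=2.776 → t=0.566, apex=0.393, x_land=63.393, impact vy=-2.776
  bounce: vy ← 0.5·2.776 = 1.388
Arc 5: start y=0.000, vy=1.388 → t=0.283, apex=0.098, x_land=65.606, impact vy=-1.388
  bounce: vy ← 0.5·1.388 = 0.694
Arc 6: start y=0.000, vy=0.694 → t=0.141, apex=0.025, x_land=66.712, impact vy=-0.694
  bounce: vy ← 0.5·0.694 = 0.347
Arc 7: start y=0.000, vy=0.347 → t=0.071, apex=0.006, x_land=67.266, impact vy=-0.347
  bounce: vy ← 0.5·0.347 = 0.174

1 4.145 25.140 32.411
2 2.264 6.285 50.115
3 1.132 1.571 58.967
4 0.566 0.393 63.393
5 0.283 0.098 65.606
6 0.141 0.025 66.712
7 0.071 0.006 67.266
final: 67.266 0.174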